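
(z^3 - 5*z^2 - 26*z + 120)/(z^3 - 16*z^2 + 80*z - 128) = (z^2 - z - 30)/(z^2 - 12*z + 32)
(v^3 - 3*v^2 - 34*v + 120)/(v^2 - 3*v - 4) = (v^2 + v - 30)/(v + 1)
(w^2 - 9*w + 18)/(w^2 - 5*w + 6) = (w - 6)/(w - 2)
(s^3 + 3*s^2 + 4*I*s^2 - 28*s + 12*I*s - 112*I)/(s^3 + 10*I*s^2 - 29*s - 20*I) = (s^2 + 3*s - 28)/(s^2 + 6*I*s - 5)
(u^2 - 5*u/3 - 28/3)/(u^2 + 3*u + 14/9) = 3*(u - 4)/(3*u + 2)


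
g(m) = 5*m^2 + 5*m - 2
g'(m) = 10*m + 5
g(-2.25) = 12.06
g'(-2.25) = -17.50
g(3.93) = 94.87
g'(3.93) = 44.30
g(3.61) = 81.21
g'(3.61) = 41.10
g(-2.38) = 14.42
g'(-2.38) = -18.80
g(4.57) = 125.27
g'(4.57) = 50.70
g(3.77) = 87.91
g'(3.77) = 42.70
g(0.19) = -0.87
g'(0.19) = 6.90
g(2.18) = 32.66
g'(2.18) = 26.80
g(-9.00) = 358.00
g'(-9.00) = -85.00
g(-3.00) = 28.00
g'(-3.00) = -25.00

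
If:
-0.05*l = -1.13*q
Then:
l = 22.6*q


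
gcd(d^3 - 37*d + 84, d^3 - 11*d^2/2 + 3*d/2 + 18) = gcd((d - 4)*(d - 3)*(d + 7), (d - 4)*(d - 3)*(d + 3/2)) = d^2 - 7*d + 12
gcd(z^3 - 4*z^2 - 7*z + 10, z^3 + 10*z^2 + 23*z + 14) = z + 2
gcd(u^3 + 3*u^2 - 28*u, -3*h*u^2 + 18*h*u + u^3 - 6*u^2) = u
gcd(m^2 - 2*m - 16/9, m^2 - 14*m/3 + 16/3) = m - 8/3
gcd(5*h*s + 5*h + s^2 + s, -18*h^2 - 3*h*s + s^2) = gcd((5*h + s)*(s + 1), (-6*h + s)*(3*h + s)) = 1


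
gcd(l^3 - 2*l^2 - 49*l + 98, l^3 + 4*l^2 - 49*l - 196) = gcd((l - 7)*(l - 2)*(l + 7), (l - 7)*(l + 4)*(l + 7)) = l^2 - 49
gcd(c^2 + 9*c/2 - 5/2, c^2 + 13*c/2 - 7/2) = c - 1/2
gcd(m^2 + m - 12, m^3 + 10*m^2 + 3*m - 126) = m - 3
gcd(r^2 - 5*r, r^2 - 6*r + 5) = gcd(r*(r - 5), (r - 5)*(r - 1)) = r - 5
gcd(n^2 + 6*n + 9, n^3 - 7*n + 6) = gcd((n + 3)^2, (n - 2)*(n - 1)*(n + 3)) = n + 3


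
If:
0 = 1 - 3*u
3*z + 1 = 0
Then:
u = 1/3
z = -1/3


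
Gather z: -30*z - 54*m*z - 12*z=z*(-54*m - 42)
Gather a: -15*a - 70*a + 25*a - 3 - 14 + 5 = -60*a - 12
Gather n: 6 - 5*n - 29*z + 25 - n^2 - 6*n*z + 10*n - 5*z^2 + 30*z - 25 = -n^2 + n*(5 - 6*z) - 5*z^2 + z + 6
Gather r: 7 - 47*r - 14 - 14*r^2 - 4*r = -14*r^2 - 51*r - 7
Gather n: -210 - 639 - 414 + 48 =-1215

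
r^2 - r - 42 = (r - 7)*(r + 6)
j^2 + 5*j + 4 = (j + 1)*(j + 4)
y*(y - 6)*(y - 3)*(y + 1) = y^4 - 8*y^3 + 9*y^2 + 18*y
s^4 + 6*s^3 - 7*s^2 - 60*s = s*(s - 3)*(s + 4)*(s + 5)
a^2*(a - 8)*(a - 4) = a^4 - 12*a^3 + 32*a^2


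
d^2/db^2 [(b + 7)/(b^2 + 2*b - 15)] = 2*(4*(b + 1)^2*(b + 7) - 3*(b + 3)*(b^2 + 2*b - 15))/(b^2 + 2*b - 15)^3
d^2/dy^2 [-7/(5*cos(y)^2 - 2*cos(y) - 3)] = 7*(200*sin(y)^4 - 228*sin(y)^2 + 63*cos(y) - 15*cos(3*y) - 48)/(2*(cos(y) - 1)^3*(5*cos(y) + 3)^3)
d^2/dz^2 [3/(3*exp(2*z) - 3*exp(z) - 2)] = 9*((1 - 4*exp(z))*(-3*exp(2*z) + 3*exp(z) + 2) - 6*(2*exp(z) - 1)^2*exp(z))*exp(z)/(-3*exp(2*z) + 3*exp(z) + 2)^3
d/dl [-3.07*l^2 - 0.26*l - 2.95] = -6.14*l - 0.26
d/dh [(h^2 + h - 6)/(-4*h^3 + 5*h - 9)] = (-(2*h + 1)*(4*h^3 - 5*h + 9) + (12*h^2 - 5)*(h^2 + h - 6))/(4*h^3 - 5*h + 9)^2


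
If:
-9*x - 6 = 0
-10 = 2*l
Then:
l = -5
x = -2/3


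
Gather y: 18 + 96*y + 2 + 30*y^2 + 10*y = 30*y^2 + 106*y + 20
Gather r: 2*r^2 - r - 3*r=2*r^2 - 4*r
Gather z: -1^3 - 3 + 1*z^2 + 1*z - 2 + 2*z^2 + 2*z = 3*z^2 + 3*z - 6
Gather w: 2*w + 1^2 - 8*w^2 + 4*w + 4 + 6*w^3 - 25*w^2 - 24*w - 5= 6*w^3 - 33*w^2 - 18*w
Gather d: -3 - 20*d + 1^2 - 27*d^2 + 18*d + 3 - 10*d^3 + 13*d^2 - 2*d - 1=-10*d^3 - 14*d^2 - 4*d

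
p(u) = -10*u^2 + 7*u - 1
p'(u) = 7 - 20*u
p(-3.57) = -153.44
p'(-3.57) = 78.40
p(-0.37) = -4.96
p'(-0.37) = 14.40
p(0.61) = -0.45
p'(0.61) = -5.20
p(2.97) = -68.42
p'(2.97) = -52.40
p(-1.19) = -23.49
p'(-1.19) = 30.80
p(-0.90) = -15.40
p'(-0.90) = 25.00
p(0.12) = -0.30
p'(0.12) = 4.60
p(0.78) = -1.62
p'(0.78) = -8.60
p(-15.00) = -2356.00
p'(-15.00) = 307.00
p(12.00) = -1357.00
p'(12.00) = -233.00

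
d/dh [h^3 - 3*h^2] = 3*h*(h - 2)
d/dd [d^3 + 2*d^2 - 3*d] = 3*d^2 + 4*d - 3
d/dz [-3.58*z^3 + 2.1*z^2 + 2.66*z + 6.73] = -10.74*z^2 + 4.2*z + 2.66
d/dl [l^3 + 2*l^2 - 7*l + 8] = 3*l^2 + 4*l - 7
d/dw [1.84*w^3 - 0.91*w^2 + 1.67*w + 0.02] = 5.52*w^2 - 1.82*w + 1.67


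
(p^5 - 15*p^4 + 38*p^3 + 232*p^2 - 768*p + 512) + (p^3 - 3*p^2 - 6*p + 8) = p^5 - 15*p^4 + 39*p^3 + 229*p^2 - 774*p + 520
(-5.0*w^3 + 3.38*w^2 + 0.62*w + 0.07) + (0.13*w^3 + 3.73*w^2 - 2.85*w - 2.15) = -4.87*w^3 + 7.11*w^2 - 2.23*w - 2.08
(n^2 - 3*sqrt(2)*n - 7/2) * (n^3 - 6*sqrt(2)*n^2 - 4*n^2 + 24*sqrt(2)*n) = n^5 - 9*sqrt(2)*n^4 - 4*n^4 + 65*n^3/2 + 36*sqrt(2)*n^3 - 130*n^2 + 21*sqrt(2)*n^2 - 84*sqrt(2)*n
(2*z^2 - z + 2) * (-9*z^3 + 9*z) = -18*z^5 + 9*z^4 - 9*z^2 + 18*z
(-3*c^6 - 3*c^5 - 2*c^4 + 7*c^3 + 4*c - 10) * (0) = 0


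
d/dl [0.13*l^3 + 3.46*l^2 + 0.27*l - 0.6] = 0.39*l^2 + 6.92*l + 0.27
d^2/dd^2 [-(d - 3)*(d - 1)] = -2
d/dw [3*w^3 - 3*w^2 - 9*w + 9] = 9*w^2 - 6*w - 9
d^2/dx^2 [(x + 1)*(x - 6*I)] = 2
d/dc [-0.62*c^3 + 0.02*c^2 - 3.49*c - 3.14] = -1.86*c^2 + 0.04*c - 3.49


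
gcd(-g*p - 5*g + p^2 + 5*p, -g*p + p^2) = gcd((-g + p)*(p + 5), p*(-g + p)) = -g + p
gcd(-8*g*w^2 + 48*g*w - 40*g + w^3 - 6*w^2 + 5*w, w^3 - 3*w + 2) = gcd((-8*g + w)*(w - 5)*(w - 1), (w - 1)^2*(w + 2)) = w - 1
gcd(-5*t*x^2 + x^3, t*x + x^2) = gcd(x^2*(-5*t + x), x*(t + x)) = x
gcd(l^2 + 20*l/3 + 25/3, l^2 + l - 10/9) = l + 5/3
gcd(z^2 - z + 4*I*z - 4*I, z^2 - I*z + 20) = z + 4*I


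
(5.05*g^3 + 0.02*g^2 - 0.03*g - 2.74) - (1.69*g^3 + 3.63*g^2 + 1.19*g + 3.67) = 3.36*g^3 - 3.61*g^2 - 1.22*g - 6.41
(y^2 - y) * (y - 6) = y^3 - 7*y^2 + 6*y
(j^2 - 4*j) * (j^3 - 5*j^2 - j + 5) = j^5 - 9*j^4 + 19*j^3 + 9*j^2 - 20*j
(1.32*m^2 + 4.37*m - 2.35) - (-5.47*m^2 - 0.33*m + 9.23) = 6.79*m^2 + 4.7*m - 11.58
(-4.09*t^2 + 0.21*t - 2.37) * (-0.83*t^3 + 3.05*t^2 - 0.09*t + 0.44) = 3.3947*t^5 - 12.6488*t^4 + 2.9757*t^3 - 9.047*t^2 + 0.3057*t - 1.0428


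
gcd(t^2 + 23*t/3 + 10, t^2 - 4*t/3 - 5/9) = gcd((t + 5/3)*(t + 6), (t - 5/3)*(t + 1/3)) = 1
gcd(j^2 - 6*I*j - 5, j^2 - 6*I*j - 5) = j^2 - 6*I*j - 5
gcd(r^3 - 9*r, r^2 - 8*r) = r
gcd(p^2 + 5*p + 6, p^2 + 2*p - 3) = p + 3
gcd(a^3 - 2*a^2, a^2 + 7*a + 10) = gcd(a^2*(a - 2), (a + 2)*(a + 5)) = 1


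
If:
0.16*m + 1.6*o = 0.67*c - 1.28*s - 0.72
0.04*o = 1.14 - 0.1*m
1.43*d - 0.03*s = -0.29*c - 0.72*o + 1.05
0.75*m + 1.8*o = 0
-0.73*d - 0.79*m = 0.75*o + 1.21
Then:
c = 74.61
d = -10.61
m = 13.68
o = -5.70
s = 43.91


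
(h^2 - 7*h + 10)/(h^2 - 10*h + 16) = (h - 5)/(h - 8)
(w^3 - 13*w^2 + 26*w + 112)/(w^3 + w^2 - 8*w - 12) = (w^2 - 15*w + 56)/(w^2 - w - 6)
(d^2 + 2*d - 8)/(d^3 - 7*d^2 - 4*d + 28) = (d + 4)/(d^2 - 5*d - 14)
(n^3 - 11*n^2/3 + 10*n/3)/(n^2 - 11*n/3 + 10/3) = n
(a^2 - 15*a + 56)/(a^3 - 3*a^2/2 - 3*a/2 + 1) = 2*(a^2 - 15*a + 56)/(2*a^3 - 3*a^2 - 3*a + 2)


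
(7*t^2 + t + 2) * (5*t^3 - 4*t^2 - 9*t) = 35*t^5 - 23*t^4 - 57*t^3 - 17*t^2 - 18*t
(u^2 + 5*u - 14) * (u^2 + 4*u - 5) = u^4 + 9*u^3 + u^2 - 81*u + 70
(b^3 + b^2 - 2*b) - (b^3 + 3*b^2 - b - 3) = -2*b^2 - b + 3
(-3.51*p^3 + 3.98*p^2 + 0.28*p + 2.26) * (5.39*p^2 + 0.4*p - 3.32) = -18.9189*p^5 + 20.0482*p^4 + 14.7544*p^3 - 0.920200000000001*p^2 - 0.0256000000000002*p - 7.5032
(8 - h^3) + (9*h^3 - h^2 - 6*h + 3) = 8*h^3 - h^2 - 6*h + 11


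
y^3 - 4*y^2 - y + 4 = (y - 4)*(y - 1)*(y + 1)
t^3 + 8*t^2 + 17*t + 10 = (t + 1)*(t + 2)*(t + 5)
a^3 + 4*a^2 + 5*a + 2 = (a + 1)^2*(a + 2)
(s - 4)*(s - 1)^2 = s^3 - 6*s^2 + 9*s - 4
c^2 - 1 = (c - 1)*(c + 1)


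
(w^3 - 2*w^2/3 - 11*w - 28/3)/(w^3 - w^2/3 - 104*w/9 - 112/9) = 3*(w + 1)/(3*w + 4)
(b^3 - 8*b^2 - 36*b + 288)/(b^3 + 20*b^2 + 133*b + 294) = (b^2 - 14*b + 48)/(b^2 + 14*b + 49)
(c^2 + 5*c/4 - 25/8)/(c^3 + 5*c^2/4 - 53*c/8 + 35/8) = (2*c + 5)/(2*c^2 + 5*c - 7)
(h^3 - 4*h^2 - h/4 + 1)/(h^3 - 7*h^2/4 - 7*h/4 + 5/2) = (4*h^3 - 16*h^2 - h + 4)/(4*h^3 - 7*h^2 - 7*h + 10)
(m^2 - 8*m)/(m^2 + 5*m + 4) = m*(m - 8)/(m^2 + 5*m + 4)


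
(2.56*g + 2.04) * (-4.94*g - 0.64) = -12.6464*g^2 - 11.716*g - 1.3056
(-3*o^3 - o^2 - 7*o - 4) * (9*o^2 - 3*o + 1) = -27*o^5 - 63*o^3 - 16*o^2 + 5*o - 4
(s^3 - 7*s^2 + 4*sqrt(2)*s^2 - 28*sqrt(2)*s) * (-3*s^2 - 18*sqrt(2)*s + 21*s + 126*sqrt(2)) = -3*s^5 - 30*sqrt(2)*s^4 + 42*s^4 - 291*s^3 + 420*sqrt(2)*s^3 - 1470*sqrt(2)*s^2 + 2016*s^2 - 7056*s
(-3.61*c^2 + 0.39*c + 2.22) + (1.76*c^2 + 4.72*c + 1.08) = -1.85*c^2 + 5.11*c + 3.3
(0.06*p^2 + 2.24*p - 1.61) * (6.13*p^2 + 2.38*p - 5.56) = 0.3678*p^4 + 13.874*p^3 - 4.8717*p^2 - 16.2862*p + 8.9516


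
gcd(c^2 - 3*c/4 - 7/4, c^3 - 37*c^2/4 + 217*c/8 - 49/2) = c - 7/4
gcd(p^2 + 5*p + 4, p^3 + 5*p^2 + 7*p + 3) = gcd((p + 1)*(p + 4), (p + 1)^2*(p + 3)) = p + 1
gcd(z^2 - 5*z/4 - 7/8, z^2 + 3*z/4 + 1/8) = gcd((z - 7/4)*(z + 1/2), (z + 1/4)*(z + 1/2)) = z + 1/2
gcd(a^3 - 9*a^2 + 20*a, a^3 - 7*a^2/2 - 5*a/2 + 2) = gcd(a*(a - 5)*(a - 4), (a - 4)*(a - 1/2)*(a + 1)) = a - 4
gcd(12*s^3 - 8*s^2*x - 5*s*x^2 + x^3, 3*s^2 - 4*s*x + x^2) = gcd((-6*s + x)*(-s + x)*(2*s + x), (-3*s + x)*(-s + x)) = -s + x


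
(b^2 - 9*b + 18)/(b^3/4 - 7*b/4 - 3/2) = 4*(b - 6)/(b^2 + 3*b + 2)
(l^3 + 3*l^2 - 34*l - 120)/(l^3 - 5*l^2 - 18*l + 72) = (l + 5)/(l - 3)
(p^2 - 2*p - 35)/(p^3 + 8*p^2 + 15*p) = (p - 7)/(p*(p + 3))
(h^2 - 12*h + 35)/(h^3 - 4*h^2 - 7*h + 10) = (h - 7)/(h^2 + h - 2)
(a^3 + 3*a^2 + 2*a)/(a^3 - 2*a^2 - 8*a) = (a + 1)/(a - 4)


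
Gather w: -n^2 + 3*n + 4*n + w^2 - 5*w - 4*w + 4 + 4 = -n^2 + 7*n + w^2 - 9*w + 8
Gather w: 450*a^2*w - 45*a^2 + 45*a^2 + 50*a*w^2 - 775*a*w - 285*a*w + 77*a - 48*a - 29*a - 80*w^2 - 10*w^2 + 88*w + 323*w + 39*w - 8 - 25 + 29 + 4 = w^2*(50*a - 90) + w*(450*a^2 - 1060*a + 450)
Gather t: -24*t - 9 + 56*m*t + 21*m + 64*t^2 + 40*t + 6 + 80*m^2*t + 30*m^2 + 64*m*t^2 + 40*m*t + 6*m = 30*m^2 + 27*m + t^2*(64*m + 64) + t*(80*m^2 + 96*m + 16) - 3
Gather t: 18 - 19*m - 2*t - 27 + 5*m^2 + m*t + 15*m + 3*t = 5*m^2 - 4*m + t*(m + 1) - 9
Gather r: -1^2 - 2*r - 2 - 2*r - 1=-4*r - 4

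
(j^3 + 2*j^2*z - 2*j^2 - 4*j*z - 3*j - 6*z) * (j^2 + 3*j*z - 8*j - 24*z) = j^5 + 5*j^4*z - 10*j^4 + 6*j^3*z^2 - 50*j^3*z + 13*j^3 - 60*j^2*z^2 + 65*j^2*z + 24*j^2 + 78*j*z^2 + 120*j*z + 144*z^2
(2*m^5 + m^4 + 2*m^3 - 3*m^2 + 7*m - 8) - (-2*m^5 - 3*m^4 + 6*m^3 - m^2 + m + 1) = 4*m^5 + 4*m^4 - 4*m^3 - 2*m^2 + 6*m - 9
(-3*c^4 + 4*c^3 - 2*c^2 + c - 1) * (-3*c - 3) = 9*c^5 - 3*c^4 - 6*c^3 + 3*c^2 + 3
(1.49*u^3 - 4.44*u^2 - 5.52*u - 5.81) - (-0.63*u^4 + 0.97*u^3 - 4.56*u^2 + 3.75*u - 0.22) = 0.63*u^4 + 0.52*u^3 + 0.119999999999999*u^2 - 9.27*u - 5.59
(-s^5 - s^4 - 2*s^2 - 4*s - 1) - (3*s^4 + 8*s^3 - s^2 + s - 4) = -s^5 - 4*s^4 - 8*s^3 - s^2 - 5*s + 3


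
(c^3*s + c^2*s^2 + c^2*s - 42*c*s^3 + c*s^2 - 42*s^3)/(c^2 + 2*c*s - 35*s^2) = s*(-c^2 + 6*c*s - c + 6*s)/(-c + 5*s)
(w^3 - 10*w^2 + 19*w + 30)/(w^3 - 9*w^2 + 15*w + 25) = (w - 6)/(w - 5)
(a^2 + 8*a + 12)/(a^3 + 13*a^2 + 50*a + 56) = (a + 6)/(a^2 + 11*a + 28)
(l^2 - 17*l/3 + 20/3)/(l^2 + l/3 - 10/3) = (l - 4)/(l + 2)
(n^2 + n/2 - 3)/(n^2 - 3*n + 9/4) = 2*(n + 2)/(2*n - 3)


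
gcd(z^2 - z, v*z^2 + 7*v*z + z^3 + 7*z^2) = z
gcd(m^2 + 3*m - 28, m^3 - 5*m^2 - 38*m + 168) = m - 4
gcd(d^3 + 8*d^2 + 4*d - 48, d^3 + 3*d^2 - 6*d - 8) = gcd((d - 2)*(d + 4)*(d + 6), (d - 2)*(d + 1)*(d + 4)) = d^2 + 2*d - 8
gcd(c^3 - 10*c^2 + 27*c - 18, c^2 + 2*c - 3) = c - 1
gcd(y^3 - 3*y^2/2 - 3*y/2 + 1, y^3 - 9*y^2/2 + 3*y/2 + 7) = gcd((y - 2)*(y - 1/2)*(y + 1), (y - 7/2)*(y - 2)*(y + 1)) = y^2 - y - 2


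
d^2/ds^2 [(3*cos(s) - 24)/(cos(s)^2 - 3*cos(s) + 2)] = 3*(-9*(1 - cos(2*s))^2*cos(s)/4 + 29*(1 - cos(2*s))^2/4 + 133*cos(s) + 6*cos(2*s) - 33*cos(3*s)/2 + cos(5*s)/2 - 123)/((cos(s) - 2)^3*(cos(s) - 1)^3)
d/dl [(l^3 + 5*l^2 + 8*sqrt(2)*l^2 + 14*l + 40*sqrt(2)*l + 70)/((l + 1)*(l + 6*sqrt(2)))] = (l^4 + 2*l^3 + 12*sqrt(2)*l^3 + 16*sqrt(2)*l^2 + 87*l^2 + 52*l + 60*sqrt(2)*l - 336*sqrt(2) + 410)/(l^4 + 2*l^3 + 12*sqrt(2)*l^3 + 24*sqrt(2)*l^2 + 73*l^2 + 12*sqrt(2)*l + 144*l + 72)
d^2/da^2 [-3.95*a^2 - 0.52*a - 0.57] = -7.90000000000000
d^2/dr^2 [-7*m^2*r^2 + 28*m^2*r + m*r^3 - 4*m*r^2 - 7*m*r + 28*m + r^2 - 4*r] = -14*m^2 + 6*m*r - 8*m + 2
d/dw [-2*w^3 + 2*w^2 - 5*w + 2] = -6*w^2 + 4*w - 5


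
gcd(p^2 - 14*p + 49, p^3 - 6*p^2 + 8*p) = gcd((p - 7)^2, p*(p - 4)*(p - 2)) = 1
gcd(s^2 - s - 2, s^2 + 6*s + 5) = s + 1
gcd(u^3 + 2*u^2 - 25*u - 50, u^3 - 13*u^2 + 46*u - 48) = 1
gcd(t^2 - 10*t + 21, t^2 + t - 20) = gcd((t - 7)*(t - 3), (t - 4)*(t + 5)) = 1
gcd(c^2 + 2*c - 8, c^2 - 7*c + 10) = c - 2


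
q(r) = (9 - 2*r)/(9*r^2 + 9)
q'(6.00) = 0.00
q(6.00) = -0.00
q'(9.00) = 0.00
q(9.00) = -0.01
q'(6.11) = -0.00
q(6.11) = -0.01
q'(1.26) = -0.36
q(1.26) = 0.28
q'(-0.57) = 0.56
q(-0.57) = 0.85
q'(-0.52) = 0.54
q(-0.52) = 0.88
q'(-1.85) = 0.22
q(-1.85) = 0.32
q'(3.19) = -0.03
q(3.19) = 0.03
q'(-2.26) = 0.15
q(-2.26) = 0.25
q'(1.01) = -0.49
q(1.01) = 0.38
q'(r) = -18*r*(9 - 2*r)/(9*r^2 + 9)^2 - 2/(9*r^2 + 9) = 2*(r^2 - 9*r - 1)/(9*(r^4 + 2*r^2 + 1))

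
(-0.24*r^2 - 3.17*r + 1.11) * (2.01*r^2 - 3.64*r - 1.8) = -0.4824*r^4 - 5.4981*r^3 + 14.2019*r^2 + 1.6656*r - 1.998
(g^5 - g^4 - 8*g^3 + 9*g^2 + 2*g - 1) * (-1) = -g^5 + g^4 + 8*g^3 - 9*g^2 - 2*g + 1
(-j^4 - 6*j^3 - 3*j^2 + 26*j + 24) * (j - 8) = -j^5 + 2*j^4 + 45*j^3 + 50*j^2 - 184*j - 192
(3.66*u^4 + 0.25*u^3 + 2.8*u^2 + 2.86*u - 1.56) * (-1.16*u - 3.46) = -4.2456*u^5 - 12.9536*u^4 - 4.113*u^3 - 13.0056*u^2 - 8.086*u + 5.3976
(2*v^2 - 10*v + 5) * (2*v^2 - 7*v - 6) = 4*v^4 - 34*v^3 + 68*v^2 + 25*v - 30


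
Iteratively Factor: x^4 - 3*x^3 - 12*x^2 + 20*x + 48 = (x + 2)*(x^3 - 5*x^2 - 2*x + 24) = (x - 4)*(x + 2)*(x^2 - x - 6) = (x - 4)*(x - 3)*(x + 2)*(x + 2)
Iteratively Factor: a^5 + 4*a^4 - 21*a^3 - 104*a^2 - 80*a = (a - 5)*(a^4 + 9*a^3 + 24*a^2 + 16*a) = a*(a - 5)*(a^3 + 9*a^2 + 24*a + 16) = a*(a - 5)*(a + 1)*(a^2 + 8*a + 16) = a*(a - 5)*(a + 1)*(a + 4)*(a + 4)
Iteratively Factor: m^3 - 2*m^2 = (m)*(m^2 - 2*m) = m^2*(m - 2)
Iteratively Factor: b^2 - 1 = (b - 1)*(b + 1)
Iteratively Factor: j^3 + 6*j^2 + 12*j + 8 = (j + 2)*(j^2 + 4*j + 4) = (j + 2)^2*(j + 2)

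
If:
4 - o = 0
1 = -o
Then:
No Solution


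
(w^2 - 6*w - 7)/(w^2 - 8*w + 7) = (w + 1)/(w - 1)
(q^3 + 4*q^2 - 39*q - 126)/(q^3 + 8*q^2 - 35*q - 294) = (q + 3)/(q + 7)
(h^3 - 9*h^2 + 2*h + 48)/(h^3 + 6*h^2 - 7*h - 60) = (h^2 - 6*h - 16)/(h^2 + 9*h + 20)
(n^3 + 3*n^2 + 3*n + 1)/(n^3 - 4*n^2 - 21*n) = (n^3 + 3*n^2 + 3*n + 1)/(n*(n^2 - 4*n - 21))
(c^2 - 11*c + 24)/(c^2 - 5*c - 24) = (c - 3)/(c + 3)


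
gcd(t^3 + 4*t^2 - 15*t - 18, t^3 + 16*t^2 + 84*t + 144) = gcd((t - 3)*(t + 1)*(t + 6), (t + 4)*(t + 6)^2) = t + 6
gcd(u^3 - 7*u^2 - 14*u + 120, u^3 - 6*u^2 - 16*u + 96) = u^2 - 2*u - 24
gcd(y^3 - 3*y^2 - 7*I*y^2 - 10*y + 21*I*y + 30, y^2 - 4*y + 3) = y - 3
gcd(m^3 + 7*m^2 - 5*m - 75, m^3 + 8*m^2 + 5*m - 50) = m^2 + 10*m + 25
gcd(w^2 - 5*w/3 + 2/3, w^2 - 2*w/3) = w - 2/3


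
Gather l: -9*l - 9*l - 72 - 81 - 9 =-18*l - 162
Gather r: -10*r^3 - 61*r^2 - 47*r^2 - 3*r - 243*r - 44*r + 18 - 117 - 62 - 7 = -10*r^3 - 108*r^2 - 290*r - 168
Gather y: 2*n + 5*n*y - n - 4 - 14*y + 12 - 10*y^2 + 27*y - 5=n - 10*y^2 + y*(5*n + 13) + 3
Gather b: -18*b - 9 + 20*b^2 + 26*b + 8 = 20*b^2 + 8*b - 1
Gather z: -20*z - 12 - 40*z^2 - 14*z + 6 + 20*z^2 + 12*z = -20*z^2 - 22*z - 6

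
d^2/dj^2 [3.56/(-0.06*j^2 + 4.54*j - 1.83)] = (0.025632*j^2 - 1.939488*j - 3.56*(0.12*j - 4.54)*(0.24*j - 9.08) + 0.781776)/(0.06*j^2 - 4.54*j + 1.83)^3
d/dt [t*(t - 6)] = 2*t - 6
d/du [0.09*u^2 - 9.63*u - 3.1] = 0.18*u - 9.63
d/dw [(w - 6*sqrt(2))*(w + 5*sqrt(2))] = 2*w - sqrt(2)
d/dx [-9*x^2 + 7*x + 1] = 7 - 18*x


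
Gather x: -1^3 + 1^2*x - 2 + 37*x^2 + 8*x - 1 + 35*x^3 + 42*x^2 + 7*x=35*x^3 + 79*x^2 + 16*x - 4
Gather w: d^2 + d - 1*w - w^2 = d^2 + d - w^2 - w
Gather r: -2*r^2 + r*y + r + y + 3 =-2*r^2 + r*(y + 1) + y + 3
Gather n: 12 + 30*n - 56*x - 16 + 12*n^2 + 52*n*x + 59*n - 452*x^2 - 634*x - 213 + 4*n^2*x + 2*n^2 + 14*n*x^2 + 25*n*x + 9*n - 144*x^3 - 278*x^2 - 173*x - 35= n^2*(4*x + 14) + n*(14*x^2 + 77*x + 98) - 144*x^3 - 730*x^2 - 863*x - 252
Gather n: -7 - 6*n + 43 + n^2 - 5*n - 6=n^2 - 11*n + 30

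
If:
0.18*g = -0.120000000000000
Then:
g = -0.67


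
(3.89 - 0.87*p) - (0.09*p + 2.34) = 1.55 - 0.96*p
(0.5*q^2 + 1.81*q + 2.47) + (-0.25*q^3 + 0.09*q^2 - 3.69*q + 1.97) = -0.25*q^3 + 0.59*q^2 - 1.88*q + 4.44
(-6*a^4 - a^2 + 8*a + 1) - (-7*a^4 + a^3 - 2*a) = a^4 - a^3 - a^2 + 10*a + 1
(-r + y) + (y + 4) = -r + 2*y + 4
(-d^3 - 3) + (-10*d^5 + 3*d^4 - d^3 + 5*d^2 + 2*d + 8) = -10*d^5 + 3*d^4 - 2*d^3 + 5*d^2 + 2*d + 5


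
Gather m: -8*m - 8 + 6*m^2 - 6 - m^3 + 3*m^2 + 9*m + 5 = -m^3 + 9*m^2 + m - 9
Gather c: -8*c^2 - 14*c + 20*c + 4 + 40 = -8*c^2 + 6*c + 44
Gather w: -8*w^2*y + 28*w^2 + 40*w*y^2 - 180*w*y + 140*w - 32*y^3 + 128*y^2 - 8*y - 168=w^2*(28 - 8*y) + w*(40*y^2 - 180*y + 140) - 32*y^3 + 128*y^2 - 8*y - 168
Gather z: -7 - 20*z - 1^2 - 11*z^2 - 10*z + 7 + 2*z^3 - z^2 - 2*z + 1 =2*z^3 - 12*z^2 - 32*z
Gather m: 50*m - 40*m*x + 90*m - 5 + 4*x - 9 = m*(140 - 40*x) + 4*x - 14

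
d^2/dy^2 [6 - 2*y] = 0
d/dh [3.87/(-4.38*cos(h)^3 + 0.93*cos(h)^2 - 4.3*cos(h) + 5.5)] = (-50.8518*cos(h)^2 + 7.1982*cos(h) - 16.641)*sin(h)/(4.38*cos(h)^3 - 0.93*cos(h)^2 + 4.3*cos(h) - 5.5)^2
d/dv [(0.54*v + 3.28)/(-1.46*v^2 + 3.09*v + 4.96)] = (0.7884*v^2 + 9.5776*v - 7.4568)/(2.1316*v^4 - 9.0228*v^3 - 4.9351*v^2 + 30.6528*v + 24.6016)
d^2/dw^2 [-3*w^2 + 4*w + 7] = -6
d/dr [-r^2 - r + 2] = -2*r - 1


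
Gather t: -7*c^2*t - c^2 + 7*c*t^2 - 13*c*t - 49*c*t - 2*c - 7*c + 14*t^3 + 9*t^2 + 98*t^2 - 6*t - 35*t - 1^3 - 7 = -c^2 - 9*c + 14*t^3 + t^2*(7*c + 107) + t*(-7*c^2 - 62*c - 41) - 8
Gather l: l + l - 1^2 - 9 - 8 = 2*l - 18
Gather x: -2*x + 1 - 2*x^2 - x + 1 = -2*x^2 - 3*x + 2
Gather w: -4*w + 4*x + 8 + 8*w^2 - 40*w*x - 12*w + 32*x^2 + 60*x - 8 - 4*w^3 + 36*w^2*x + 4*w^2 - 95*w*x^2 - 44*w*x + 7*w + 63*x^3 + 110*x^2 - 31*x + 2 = -4*w^3 + w^2*(36*x + 12) + w*(-95*x^2 - 84*x - 9) + 63*x^3 + 142*x^2 + 33*x + 2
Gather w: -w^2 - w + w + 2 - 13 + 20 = 9 - w^2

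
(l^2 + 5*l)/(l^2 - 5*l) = (l + 5)/(l - 5)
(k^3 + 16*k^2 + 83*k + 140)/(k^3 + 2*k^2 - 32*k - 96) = (k^2 + 12*k + 35)/(k^2 - 2*k - 24)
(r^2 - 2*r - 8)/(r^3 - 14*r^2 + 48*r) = (r^2 - 2*r - 8)/(r*(r^2 - 14*r + 48))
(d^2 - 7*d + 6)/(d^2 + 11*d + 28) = (d^2 - 7*d + 6)/(d^2 + 11*d + 28)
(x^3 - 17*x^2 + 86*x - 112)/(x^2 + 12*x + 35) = (x^3 - 17*x^2 + 86*x - 112)/(x^2 + 12*x + 35)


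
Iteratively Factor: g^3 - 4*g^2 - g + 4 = (g - 1)*(g^2 - 3*g - 4) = (g - 1)*(g + 1)*(g - 4)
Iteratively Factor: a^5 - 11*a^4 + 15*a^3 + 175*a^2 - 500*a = (a - 5)*(a^4 - 6*a^3 - 15*a^2 + 100*a) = (a - 5)*(a + 4)*(a^3 - 10*a^2 + 25*a) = a*(a - 5)*(a + 4)*(a^2 - 10*a + 25) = a*(a - 5)^2*(a + 4)*(a - 5)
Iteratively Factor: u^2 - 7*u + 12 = (u - 4)*(u - 3)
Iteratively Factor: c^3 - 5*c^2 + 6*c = (c - 3)*(c^2 - 2*c) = (c - 3)*(c - 2)*(c)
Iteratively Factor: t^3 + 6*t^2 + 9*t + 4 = (t + 1)*(t^2 + 5*t + 4) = (t + 1)^2*(t + 4)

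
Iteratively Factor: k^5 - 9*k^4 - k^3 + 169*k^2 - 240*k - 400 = (k - 5)*(k^4 - 4*k^3 - 21*k^2 + 64*k + 80) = (k - 5)^2*(k^3 + k^2 - 16*k - 16) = (k - 5)^2*(k + 1)*(k^2 - 16) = (k - 5)^2*(k + 1)*(k + 4)*(k - 4)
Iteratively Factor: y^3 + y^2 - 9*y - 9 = (y + 1)*(y^2 - 9) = (y + 1)*(y + 3)*(y - 3)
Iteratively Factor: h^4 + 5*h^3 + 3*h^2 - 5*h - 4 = (h - 1)*(h^3 + 6*h^2 + 9*h + 4) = (h - 1)*(h + 1)*(h^2 + 5*h + 4) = (h - 1)*(h + 1)*(h + 4)*(h + 1)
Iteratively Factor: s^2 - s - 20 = (s - 5)*(s + 4)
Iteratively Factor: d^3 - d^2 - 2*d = (d)*(d^2 - d - 2) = d*(d + 1)*(d - 2)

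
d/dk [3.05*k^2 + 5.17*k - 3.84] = 6.1*k + 5.17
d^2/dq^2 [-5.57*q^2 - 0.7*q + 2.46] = -11.1400000000000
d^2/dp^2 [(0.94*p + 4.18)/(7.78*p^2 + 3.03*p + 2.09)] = ((0.94*p + 4.18)*(15.56*p + 3.03)*(31.12*p + 6.06) - (43.8792*p + 70.7372)*(7.78*p^2 + 3.03*p + 2.09))/(7.78*p^2 + 3.03*p + 2.09)^3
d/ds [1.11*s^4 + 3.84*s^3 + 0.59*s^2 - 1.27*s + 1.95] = 4.44*s^3 + 11.52*s^2 + 1.18*s - 1.27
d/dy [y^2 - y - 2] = 2*y - 1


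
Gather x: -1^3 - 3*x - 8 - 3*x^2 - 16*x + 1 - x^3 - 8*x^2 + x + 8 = -x^3 - 11*x^2 - 18*x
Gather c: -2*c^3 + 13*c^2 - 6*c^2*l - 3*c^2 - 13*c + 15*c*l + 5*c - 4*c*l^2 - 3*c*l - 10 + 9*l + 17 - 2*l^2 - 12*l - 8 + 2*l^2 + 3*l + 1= -2*c^3 + c^2*(10 - 6*l) + c*(-4*l^2 + 12*l - 8)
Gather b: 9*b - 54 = 9*b - 54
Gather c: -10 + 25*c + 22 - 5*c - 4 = 20*c + 8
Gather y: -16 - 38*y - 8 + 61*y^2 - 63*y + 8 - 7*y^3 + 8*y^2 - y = -7*y^3 + 69*y^2 - 102*y - 16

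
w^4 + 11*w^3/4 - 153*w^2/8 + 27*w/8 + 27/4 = (w - 3)*(w - 3/4)*(w + 1/2)*(w + 6)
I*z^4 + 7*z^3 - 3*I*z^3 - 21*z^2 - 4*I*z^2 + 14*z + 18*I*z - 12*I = (z - 2)*(z - 6*I)*(z - I)*(I*z - I)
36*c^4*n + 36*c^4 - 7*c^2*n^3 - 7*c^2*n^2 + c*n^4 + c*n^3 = (-6*c + n)*(-3*c + n)*(2*c + n)*(c*n + c)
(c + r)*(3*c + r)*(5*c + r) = 15*c^3 + 23*c^2*r + 9*c*r^2 + r^3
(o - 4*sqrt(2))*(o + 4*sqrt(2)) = o^2 - 32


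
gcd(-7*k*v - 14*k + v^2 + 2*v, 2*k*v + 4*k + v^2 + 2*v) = v + 2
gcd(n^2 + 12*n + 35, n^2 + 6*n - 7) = n + 7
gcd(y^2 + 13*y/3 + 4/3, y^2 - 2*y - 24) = y + 4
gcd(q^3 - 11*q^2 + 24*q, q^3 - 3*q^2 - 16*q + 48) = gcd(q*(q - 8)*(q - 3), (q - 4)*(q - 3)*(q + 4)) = q - 3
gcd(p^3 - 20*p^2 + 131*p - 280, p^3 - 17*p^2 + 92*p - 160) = p^2 - 13*p + 40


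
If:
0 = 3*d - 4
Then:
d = 4/3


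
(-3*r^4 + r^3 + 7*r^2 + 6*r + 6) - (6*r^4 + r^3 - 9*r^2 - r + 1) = -9*r^4 + 16*r^2 + 7*r + 5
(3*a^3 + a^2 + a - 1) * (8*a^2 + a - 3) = 24*a^5 + 11*a^4 - 10*a^2 - 4*a + 3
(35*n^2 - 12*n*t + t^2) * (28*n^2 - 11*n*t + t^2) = 980*n^4 - 721*n^3*t + 195*n^2*t^2 - 23*n*t^3 + t^4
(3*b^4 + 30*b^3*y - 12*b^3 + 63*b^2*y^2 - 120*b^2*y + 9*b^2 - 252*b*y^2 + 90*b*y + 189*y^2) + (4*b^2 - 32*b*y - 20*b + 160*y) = 3*b^4 + 30*b^3*y - 12*b^3 + 63*b^2*y^2 - 120*b^2*y + 13*b^2 - 252*b*y^2 + 58*b*y - 20*b + 189*y^2 + 160*y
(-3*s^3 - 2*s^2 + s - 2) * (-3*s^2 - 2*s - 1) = 9*s^5 + 12*s^4 + 4*s^3 + 6*s^2 + 3*s + 2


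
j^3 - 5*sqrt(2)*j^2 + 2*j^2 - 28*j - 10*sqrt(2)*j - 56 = (j + 2)*(j - 7*sqrt(2))*(j + 2*sqrt(2))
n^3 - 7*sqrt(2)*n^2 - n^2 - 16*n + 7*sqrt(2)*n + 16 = (n - 1)*(n - 8*sqrt(2))*(n + sqrt(2))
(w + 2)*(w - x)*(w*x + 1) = w^3*x - w^2*x^2 + 2*w^2*x + w^2 - 2*w*x^2 - w*x + 2*w - 2*x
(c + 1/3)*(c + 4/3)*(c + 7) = c^3 + 26*c^2/3 + 109*c/9 + 28/9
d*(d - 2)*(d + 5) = d^3 + 3*d^2 - 10*d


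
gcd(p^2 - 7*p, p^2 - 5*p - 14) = p - 7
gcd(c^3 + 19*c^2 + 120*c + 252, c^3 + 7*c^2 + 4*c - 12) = c + 6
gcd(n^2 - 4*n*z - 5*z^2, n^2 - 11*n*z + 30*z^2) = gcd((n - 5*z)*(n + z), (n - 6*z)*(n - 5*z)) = -n + 5*z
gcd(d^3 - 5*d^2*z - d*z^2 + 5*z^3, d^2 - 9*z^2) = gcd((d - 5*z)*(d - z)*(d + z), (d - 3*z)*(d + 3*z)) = 1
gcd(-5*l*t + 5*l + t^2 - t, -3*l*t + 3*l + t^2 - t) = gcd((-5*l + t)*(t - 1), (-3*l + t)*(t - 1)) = t - 1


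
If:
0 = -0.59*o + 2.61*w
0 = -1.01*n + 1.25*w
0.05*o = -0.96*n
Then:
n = 0.00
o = 0.00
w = 0.00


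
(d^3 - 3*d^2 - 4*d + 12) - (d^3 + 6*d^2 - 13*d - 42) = -9*d^2 + 9*d + 54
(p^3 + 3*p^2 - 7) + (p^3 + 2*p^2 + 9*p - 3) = 2*p^3 + 5*p^2 + 9*p - 10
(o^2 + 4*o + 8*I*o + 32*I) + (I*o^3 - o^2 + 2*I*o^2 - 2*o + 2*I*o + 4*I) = I*o^3 + 2*I*o^2 + 2*o + 10*I*o + 36*I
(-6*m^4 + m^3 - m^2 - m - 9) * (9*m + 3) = -54*m^5 - 9*m^4 - 6*m^3 - 12*m^2 - 84*m - 27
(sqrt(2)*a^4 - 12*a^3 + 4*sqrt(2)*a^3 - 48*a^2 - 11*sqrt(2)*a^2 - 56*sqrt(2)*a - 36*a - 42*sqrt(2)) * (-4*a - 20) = -4*sqrt(2)*a^5 - 36*sqrt(2)*a^4 + 48*a^4 - 36*sqrt(2)*a^3 + 432*a^3 + 444*sqrt(2)*a^2 + 1104*a^2 + 720*a + 1288*sqrt(2)*a + 840*sqrt(2)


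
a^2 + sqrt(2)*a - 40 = (a - 4*sqrt(2))*(a + 5*sqrt(2))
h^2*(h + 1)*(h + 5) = h^4 + 6*h^3 + 5*h^2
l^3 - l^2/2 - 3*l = l*(l - 2)*(l + 3/2)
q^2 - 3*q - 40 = (q - 8)*(q + 5)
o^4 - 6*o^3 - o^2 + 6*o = o*(o - 6)*(o - 1)*(o + 1)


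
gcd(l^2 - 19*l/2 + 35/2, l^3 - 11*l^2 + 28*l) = l - 7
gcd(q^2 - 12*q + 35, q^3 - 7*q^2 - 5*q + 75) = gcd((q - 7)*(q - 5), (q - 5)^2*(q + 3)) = q - 5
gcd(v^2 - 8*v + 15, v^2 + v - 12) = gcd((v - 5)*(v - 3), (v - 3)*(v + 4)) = v - 3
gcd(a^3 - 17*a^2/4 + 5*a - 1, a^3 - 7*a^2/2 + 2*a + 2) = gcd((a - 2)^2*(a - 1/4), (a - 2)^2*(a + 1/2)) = a^2 - 4*a + 4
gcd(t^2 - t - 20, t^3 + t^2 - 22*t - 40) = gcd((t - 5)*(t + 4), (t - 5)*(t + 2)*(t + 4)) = t^2 - t - 20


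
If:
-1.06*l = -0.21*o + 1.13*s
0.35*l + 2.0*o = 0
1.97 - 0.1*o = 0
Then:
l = -112.57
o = 19.70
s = 109.26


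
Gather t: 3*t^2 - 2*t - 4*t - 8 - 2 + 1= 3*t^2 - 6*t - 9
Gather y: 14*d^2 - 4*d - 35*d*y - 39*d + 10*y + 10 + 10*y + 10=14*d^2 - 43*d + y*(20 - 35*d) + 20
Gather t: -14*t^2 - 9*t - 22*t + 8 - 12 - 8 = -14*t^2 - 31*t - 12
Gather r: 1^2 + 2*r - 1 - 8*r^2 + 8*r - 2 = -8*r^2 + 10*r - 2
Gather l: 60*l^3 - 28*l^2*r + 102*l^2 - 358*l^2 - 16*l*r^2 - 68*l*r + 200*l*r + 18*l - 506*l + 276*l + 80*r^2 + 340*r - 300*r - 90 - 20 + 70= 60*l^3 + l^2*(-28*r - 256) + l*(-16*r^2 + 132*r - 212) + 80*r^2 + 40*r - 40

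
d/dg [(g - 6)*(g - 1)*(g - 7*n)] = 3*g^2 - 14*g*n - 14*g + 49*n + 6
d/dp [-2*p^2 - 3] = -4*p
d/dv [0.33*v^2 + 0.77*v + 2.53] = 0.66*v + 0.77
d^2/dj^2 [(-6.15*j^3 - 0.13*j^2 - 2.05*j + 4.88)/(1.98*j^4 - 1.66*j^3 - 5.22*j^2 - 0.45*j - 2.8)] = (-48.22092*j^9 - 3.05791199999999*j^8 - 475.261776*j^7 + 516.901228*j^6 - 1180.07358*j^5 - 537.744648*j^4 + 509.582906*j^3 + 1223.609232*j^2 - 176.83392*j - 137.54816)/(7.762392*j^12 - 19.523592*j^11 - 45.0252*j^10 + 93.07574*j^9 + 94.6458*j^8 - 56.292732*j^7 - 13.938798*j^6 - 168.40035*j^5 - 198.03771*j^4 - 78.597525*j^3 - 124.4754*j^2 - 10.584*j - 21.952)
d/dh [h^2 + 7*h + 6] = 2*h + 7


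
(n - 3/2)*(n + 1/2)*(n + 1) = n^3 - 7*n/4 - 3/4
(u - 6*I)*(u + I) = u^2 - 5*I*u + 6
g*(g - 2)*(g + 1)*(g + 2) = g^4 + g^3 - 4*g^2 - 4*g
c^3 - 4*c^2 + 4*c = c*(c - 2)^2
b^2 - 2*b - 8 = (b - 4)*(b + 2)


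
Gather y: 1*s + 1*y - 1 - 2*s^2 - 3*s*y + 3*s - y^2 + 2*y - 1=-2*s^2 + 4*s - y^2 + y*(3 - 3*s) - 2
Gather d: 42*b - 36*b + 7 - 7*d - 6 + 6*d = 6*b - d + 1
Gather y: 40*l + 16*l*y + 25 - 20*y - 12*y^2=40*l - 12*y^2 + y*(16*l - 20) + 25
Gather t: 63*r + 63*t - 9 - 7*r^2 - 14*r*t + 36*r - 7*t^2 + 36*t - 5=-7*r^2 + 99*r - 7*t^2 + t*(99 - 14*r) - 14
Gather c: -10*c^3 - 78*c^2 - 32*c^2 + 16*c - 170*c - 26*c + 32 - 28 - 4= -10*c^3 - 110*c^2 - 180*c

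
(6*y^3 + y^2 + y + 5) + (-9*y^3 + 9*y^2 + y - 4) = -3*y^3 + 10*y^2 + 2*y + 1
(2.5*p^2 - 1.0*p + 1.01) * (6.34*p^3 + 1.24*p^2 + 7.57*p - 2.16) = 15.85*p^5 - 3.24*p^4 + 24.0884*p^3 - 11.7176*p^2 + 9.8057*p - 2.1816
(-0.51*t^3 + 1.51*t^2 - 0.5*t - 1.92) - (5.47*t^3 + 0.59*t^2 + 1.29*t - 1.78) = -5.98*t^3 + 0.92*t^2 - 1.79*t - 0.14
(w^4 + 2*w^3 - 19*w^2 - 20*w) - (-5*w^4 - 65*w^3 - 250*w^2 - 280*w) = 6*w^4 + 67*w^3 + 231*w^2 + 260*w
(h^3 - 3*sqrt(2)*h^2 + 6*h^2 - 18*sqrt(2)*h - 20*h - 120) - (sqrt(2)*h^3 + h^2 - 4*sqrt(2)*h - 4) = -sqrt(2)*h^3 + h^3 - 3*sqrt(2)*h^2 + 5*h^2 - 20*h - 14*sqrt(2)*h - 116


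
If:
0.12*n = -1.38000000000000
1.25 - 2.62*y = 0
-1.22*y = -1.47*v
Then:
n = -11.50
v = 0.40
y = 0.48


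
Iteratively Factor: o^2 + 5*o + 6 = (o + 2)*(o + 3)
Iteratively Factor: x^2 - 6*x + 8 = (x - 4)*(x - 2)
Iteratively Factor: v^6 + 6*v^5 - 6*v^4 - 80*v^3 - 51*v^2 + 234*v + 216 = (v + 3)*(v^5 + 3*v^4 - 15*v^3 - 35*v^2 + 54*v + 72) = (v - 2)*(v + 3)*(v^4 + 5*v^3 - 5*v^2 - 45*v - 36) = (v - 2)*(v + 3)^2*(v^3 + 2*v^2 - 11*v - 12) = (v - 3)*(v - 2)*(v + 3)^2*(v^2 + 5*v + 4) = (v - 3)*(v - 2)*(v + 1)*(v + 3)^2*(v + 4)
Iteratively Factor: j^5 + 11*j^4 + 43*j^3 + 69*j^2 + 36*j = (j)*(j^4 + 11*j^3 + 43*j^2 + 69*j + 36) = j*(j + 4)*(j^3 + 7*j^2 + 15*j + 9) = j*(j + 3)*(j + 4)*(j^2 + 4*j + 3) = j*(j + 1)*(j + 3)*(j + 4)*(j + 3)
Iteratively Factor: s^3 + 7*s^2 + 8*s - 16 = (s - 1)*(s^2 + 8*s + 16) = (s - 1)*(s + 4)*(s + 4)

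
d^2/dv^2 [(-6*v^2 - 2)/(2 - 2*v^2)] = 8*(3*v^2 + 1)/(v^6 - 3*v^4 + 3*v^2 - 1)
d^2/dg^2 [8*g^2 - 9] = 16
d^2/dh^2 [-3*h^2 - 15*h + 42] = -6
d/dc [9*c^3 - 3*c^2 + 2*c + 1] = 27*c^2 - 6*c + 2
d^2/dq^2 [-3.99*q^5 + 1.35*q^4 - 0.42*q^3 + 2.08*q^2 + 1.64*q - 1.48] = -79.8*q^3 + 16.2*q^2 - 2.52*q + 4.16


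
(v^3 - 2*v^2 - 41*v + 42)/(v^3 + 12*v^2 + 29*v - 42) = (v - 7)/(v + 7)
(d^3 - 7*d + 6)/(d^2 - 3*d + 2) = d + 3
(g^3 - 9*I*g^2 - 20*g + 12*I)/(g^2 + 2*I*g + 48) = (g^2 - 3*I*g - 2)/(g + 8*I)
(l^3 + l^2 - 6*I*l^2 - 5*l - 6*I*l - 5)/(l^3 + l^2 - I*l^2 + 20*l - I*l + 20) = (l - I)/(l + 4*I)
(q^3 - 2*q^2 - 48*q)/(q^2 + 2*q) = (q^2 - 2*q - 48)/(q + 2)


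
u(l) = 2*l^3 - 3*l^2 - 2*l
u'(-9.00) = 538.00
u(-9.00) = -1683.00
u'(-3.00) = 70.00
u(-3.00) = -75.00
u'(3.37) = 45.92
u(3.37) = 35.73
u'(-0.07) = -1.55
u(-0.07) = 0.12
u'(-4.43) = 142.33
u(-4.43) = -223.89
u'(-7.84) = 413.83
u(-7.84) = -1132.50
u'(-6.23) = 268.26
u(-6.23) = -587.59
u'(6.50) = 212.50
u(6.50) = 409.50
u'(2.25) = 14.88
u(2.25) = 3.09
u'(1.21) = -0.48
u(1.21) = -3.27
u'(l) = 6*l^2 - 6*l - 2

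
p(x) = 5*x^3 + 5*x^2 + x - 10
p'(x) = 15*x^2 + 10*x + 1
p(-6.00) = -916.00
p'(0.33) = 5.93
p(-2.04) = -33.68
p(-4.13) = -281.07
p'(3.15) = 181.34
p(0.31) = -9.06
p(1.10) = 3.80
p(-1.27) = -13.45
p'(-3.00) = 106.00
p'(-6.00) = 481.00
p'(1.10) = 30.15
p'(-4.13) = 215.55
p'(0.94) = 23.65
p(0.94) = -0.49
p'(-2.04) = 43.02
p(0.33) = -8.95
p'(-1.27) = 12.49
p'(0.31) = 5.54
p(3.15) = 199.04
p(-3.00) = -103.00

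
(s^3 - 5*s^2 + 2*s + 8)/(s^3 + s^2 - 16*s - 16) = (s - 2)/(s + 4)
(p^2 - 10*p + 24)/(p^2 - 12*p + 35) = (p^2 - 10*p + 24)/(p^2 - 12*p + 35)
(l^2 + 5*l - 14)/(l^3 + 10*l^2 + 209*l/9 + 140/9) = 9*(l - 2)/(9*l^2 + 27*l + 20)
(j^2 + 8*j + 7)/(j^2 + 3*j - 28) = (j + 1)/(j - 4)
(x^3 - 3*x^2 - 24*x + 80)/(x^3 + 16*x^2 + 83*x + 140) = (x^2 - 8*x + 16)/(x^2 + 11*x + 28)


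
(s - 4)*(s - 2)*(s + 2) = s^3 - 4*s^2 - 4*s + 16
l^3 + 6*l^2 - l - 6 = (l - 1)*(l + 1)*(l + 6)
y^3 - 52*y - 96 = (y - 8)*(y + 2)*(y + 6)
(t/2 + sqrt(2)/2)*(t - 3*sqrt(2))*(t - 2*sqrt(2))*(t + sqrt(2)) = t^4/2 - 3*sqrt(2)*t^3/2 - 3*t^2 + 7*sqrt(2)*t + 12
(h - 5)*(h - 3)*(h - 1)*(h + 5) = h^4 - 4*h^3 - 22*h^2 + 100*h - 75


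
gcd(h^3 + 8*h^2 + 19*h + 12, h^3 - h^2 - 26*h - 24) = h^2 + 5*h + 4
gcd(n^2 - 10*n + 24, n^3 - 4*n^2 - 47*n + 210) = n - 6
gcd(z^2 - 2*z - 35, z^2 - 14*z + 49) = z - 7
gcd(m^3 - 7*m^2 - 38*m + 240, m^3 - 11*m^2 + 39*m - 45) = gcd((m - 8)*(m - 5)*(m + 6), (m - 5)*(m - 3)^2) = m - 5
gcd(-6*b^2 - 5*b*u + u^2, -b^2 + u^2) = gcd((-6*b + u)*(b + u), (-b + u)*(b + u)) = b + u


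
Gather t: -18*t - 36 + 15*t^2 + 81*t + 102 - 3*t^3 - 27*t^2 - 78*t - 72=-3*t^3 - 12*t^2 - 15*t - 6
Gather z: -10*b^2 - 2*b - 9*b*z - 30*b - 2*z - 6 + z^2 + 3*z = -10*b^2 - 32*b + z^2 + z*(1 - 9*b) - 6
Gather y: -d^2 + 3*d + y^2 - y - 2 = -d^2 + 3*d + y^2 - y - 2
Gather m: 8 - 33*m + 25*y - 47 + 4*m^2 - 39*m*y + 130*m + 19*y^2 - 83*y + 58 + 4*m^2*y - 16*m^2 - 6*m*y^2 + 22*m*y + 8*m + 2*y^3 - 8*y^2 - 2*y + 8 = m^2*(4*y - 12) + m*(-6*y^2 - 17*y + 105) + 2*y^3 + 11*y^2 - 60*y + 27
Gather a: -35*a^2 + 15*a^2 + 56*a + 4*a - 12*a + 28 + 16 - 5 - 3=-20*a^2 + 48*a + 36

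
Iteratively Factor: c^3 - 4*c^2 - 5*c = (c)*(c^2 - 4*c - 5) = c*(c - 5)*(c + 1)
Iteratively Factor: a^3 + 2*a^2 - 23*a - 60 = (a - 5)*(a^2 + 7*a + 12) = (a - 5)*(a + 3)*(a + 4)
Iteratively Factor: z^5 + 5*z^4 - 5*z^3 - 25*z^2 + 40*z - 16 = (z - 1)*(z^4 + 6*z^3 + z^2 - 24*z + 16) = (z - 1)^2*(z^3 + 7*z^2 + 8*z - 16) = (z - 1)^2*(z + 4)*(z^2 + 3*z - 4) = (z - 1)^2*(z + 4)^2*(z - 1)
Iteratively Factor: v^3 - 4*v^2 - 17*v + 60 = (v - 5)*(v^2 + v - 12) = (v - 5)*(v - 3)*(v + 4)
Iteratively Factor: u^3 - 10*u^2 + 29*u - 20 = (u - 1)*(u^2 - 9*u + 20) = (u - 5)*(u - 1)*(u - 4)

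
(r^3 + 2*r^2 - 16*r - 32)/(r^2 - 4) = (r^2 - 16)/(r - 2)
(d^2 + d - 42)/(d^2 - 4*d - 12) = (d + 7)/(d + 2)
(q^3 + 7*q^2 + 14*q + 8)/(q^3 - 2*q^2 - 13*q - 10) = (q + 4)/(q - 5)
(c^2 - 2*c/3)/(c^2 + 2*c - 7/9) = 3*c*(3*c - 2)/(9*c^2 + 18*c - 7)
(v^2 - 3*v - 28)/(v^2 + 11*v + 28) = (v - 7)/(v + 7)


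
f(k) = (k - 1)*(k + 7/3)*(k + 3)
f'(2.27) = 36.80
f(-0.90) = -5.72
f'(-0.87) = -3.60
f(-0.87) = -5.83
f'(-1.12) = -4.28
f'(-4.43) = 22.15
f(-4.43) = -16.28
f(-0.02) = -7.03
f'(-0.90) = -3.70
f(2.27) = 30.81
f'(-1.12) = -4.28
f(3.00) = 64.00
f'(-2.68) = -0.01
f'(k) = (k - 1)*(k + 7/3) + (k - 1)*(k + 3) + (k + 7/3)*(k + 3)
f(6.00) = 375.00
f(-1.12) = -4.84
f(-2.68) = 0.41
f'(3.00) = 54.67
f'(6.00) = 161.67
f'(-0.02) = 1.49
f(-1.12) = -4.84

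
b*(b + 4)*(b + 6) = b^3 + 10*b^2 + 24*b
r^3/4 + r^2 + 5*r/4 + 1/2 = (r/4 + 1/4)*(r + 1)*(r + 2)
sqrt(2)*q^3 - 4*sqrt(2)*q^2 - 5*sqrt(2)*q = q*(q - 5)*(sqrt(2)*q + sqrt(2))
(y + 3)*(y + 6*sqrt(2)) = y^2 + 3*y + 6*sqrt(2)*y + 18*sqrt(2)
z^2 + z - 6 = (z - 2)*(z + 3)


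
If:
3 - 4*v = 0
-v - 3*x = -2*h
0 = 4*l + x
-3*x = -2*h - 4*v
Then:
No Solution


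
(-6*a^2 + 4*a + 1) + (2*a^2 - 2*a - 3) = -4*a^2 + 2*a - 2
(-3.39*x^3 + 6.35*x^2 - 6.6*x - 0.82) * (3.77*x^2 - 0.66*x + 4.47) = -12.7803*x^5 + 26.1769*x^4 - 44.2263*x^3 + 29.6491*x^2 - 28.9608*x - 3.6654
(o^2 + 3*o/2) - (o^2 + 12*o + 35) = -21*o/2 - 35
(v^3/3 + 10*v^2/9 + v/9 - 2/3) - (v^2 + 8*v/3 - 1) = v^3/3 + v^2/9 - 23*v/9 + 1/3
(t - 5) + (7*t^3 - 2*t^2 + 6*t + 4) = 7*t^3 - 2*t^2 + 7*t - 1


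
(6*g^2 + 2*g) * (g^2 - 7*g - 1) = 6*g^4 - 40*g^3 - 20*g^2 - 2*g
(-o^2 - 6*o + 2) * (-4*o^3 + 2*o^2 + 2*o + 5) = 4*o^5 + 22*o^4 - 22*o^3 - 13*o^2 - 26*o + 10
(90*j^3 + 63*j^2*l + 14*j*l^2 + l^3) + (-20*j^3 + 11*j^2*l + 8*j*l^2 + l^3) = 70*j^3 + 74*j^2*l + 22*j*l^2 + 2*l^3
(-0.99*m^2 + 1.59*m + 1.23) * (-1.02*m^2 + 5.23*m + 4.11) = 1.0098*m^4 - 6.7995*m^3 + 2.9922*m^2 + 12.9678*m + 5.0553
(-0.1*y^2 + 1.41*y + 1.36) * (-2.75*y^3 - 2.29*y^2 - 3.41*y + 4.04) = 0.275*y^5 - 3.6485*y^4 - 6.6279*y^3 - 8.3265*y^2 + 1.0588*y + 5.4944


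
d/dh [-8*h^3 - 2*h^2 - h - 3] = -24*h^2 - 4*h - 1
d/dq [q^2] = 2*q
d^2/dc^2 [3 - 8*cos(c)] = 8*cos(c)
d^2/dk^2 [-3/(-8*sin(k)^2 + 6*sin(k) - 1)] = 6*(-128*sin(k)^4 + 72*sin(k)^3 + 190*sin(k)^2 - 147*sin(k) + 28)/(8*sin(k)^2 - 6*sin(k) + 1)^3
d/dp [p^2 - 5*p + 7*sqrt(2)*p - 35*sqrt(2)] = 2*p - 5 + 7*sqrt(2)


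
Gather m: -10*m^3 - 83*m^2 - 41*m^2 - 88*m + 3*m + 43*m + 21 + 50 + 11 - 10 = -10*m^3 - 124*m^2 - 42*m + 72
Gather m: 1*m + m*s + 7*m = m*(s + 8)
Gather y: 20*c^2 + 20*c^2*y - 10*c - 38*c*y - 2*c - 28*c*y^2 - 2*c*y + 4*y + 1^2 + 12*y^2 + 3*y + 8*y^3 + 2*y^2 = 20*c^2 - 12*c + 8*y^3 + y^2*(14 - 28*c) + y*(20*c^2 - 40*c + 7) + 1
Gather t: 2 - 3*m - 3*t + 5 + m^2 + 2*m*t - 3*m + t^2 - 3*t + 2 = m^2 - 6*m + t^2 + t*(2*m - 6) + 9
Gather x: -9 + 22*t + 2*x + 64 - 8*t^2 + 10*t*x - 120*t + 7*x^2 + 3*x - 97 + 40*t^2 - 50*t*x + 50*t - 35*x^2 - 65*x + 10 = 32*t^2 - 48*t - 28*x^2 + x*(-40*t - 60) - 32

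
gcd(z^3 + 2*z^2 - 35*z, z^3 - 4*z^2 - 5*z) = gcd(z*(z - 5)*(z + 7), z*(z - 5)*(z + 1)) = z^2 - 5*z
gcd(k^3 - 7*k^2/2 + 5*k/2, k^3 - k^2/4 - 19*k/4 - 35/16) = k - 5/2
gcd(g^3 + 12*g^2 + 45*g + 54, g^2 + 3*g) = g + 3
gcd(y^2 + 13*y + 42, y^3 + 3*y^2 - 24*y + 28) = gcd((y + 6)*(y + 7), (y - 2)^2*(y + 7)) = y + 7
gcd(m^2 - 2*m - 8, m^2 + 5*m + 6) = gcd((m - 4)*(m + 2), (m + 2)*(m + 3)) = m + 2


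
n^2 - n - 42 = (n - 7)*(n + 6)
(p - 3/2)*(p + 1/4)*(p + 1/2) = p^3 - 3*p^2/4 - p - 3/16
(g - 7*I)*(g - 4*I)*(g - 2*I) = g^3 - 13*I*g^2 - 50*g + 56*I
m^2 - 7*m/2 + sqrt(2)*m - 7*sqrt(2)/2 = (m - 7/2)*(m + sqrt(2))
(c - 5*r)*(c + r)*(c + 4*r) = c^3 - 21*c*r^2 - 20*r^3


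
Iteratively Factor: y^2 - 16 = (y - 4)*(y + 4)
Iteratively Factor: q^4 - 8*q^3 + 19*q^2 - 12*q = (q)*(q^3 - 8*q^2 + 19*q - 12) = q*(q - 3)*(q^2 - 5*q + 4) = q*(q - 3)*(q - 1)*(q - 4)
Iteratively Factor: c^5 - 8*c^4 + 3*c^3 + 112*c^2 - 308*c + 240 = (c - 2)*(c^4 - 6*c^3 - 9*c^2 + 94*c - 120) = (c - 2)^2*(c^3 - 4*c^2 - 17*c + 60) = (c - 5)*(c - 2)^2*(c^2 + c - 12) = (c - 5)*(c - 3)*(c - 2)^2*(c + 4)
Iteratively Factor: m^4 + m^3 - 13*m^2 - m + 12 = (m + 1)*(m^3 - 13*m + 12) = (m - 1)*(m + 1)*(m^2 + m - 12) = (m - 1)*(m + 1)*(m + 4)*(m - 3)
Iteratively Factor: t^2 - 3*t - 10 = (t + 2)*(t - 5)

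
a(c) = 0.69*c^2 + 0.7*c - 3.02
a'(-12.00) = -15.86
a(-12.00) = 87.94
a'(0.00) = 0.70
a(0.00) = -3.02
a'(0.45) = 1.32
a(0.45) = -2.57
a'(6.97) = 10.32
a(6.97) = 35.38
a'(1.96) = 3.40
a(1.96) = 1.00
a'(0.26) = 1.06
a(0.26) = -2.79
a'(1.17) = 2.31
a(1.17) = -1.26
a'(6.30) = 9.39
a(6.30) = 28.78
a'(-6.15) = -7.79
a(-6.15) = 18.77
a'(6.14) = 9.17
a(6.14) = 27.29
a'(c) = 1.38*c + 0.7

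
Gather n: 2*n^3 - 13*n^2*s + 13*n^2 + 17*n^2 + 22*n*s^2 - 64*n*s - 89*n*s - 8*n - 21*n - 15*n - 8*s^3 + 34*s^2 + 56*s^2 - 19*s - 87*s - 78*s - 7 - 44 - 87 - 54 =2*n^3 + n^2*(30 - 13*s) + n*(22*s^2 - 153*s - 44) - 8*s^3 + 90*s^2 - 184*s - 192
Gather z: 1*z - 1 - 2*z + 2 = 1 - z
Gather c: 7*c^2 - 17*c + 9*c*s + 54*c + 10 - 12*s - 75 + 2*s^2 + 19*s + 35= 7*c^2 + c*(9*s + 37) + 2*s^2 + 7*s - 30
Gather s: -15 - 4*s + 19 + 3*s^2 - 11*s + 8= 3*s^2 - 15*s + 12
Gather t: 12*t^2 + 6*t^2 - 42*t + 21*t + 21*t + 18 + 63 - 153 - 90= 18*t^2 - 162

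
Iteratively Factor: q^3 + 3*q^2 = (q)*(q^2 + 3*q) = q*(q + 3)*(q)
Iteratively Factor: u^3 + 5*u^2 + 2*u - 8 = (u + 4)*(u^2 + u - 2) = (u - 1)*(u + 4)*(u + 2)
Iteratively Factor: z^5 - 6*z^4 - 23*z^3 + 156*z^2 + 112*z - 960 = (z - 4)*(z^4 - 2*z^3 - 31*z^2 + 32*z + 240) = (z - 4)*(z + 4)*(z^3 - 6*z^2 - 7*z + 60) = (z - 5)*(z - 4)*(z + 4)*(z^2 - z - 12) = (z - 5)*(z - 4)^2*(z + 4)*(z + 3)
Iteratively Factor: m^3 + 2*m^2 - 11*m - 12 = (m + 4)*(m^2 - 2*m - 3) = (m + 1)*(m + 4)*(m - 3)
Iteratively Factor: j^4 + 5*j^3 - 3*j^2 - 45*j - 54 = (j - 3)*(j^3 + 8*j^2 + 21*j + 18) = (j - 3)*(j + 3)*(j^2 + 5*j + 6) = (j - 3)*(j + 3)^2*(j + 2)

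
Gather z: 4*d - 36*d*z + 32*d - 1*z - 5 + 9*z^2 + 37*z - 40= 36*d + 9*z^2 + z*(36 - 36*d) - 45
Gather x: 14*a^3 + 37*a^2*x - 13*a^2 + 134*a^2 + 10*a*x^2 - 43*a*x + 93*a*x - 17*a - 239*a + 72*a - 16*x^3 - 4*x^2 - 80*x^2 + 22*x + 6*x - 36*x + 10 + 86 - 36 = 14*a^3 + 121*a^2 - 184*a - 16*x^3 + x^2*(10*a - 84) + x*(37*a^2 + 50*a - 8) + 60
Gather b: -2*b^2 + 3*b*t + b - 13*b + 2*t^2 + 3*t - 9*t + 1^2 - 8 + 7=-2*b^2 + b*(3*t - 12) + 2*t^2 - 6*t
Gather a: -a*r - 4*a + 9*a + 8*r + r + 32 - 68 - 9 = a*(5 - r) + 9*r - 45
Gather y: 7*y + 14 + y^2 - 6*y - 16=y^2 + y - 2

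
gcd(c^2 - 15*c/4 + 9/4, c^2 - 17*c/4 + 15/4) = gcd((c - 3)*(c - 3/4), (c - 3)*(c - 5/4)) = c - 3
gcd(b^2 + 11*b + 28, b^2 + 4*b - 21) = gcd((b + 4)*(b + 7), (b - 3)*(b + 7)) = b + 7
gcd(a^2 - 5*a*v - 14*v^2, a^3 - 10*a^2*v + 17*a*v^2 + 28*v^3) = -a + 7*v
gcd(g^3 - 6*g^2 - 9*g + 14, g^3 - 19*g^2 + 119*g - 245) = g - 7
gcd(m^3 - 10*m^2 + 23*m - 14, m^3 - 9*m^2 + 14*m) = m^2 - 9*m + 14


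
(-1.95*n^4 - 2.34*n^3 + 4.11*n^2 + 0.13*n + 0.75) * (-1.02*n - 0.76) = 1.989*n^5 + 3.8688*n^4 - 2.4138*n^3 - 3.2562*n^2 - 0.8638*n - 0.57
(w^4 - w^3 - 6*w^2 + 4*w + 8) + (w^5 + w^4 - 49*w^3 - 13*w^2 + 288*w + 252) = w^5 + 2*w^4 - 50*w^3 - 19*w^2 + 292*w + 260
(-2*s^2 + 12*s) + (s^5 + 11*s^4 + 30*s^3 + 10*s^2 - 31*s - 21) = s^5 + 11*s^4 + 30*s^3 + 8*s^2 - 19*s - 21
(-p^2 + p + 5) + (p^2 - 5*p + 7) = 12 - 4*p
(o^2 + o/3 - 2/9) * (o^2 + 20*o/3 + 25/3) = o^4 + 7*o^3 + 31*o^2/3 + 35*o/27 - 50/27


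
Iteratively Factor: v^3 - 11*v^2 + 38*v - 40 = (v - 5)*(v^2 - 6*v + 8) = (v - 5)*(v - 2)*(v - 4)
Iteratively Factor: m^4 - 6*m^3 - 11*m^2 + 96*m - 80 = (m - 1)*(m^3 - 5*m^2 - 16*m + 80) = (m - 1)*(m + 4)*(m^2 - 9*m + 20) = (m - 5)*(m - 1)*(m + 4)*(m - 4)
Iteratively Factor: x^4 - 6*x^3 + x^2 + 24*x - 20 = (x - 5)*(x^3 - x^2 - 4*x + 4) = (x - 5)*(x + 2)*(x^2 - 3*x + 2) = (x - 5)*(x - 1)*(x + 2)*(x - 2)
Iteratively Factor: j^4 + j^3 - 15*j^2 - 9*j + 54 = (j + 3)*(j^3 - 2*j^2 - 9*j + 18) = (j - 2)*(j + 3)*(j^2 - 9) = (j - 3)*(j - 2)*(j + 3)*(j + 3)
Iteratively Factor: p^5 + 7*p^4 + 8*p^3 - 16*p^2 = (p)*(p^4 + 7*p^3 + 8*p^2 - 16*p) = p^2*(p^3 + 7*p^2 + 8*p - 16) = p^2*(p + 4)*(p^2 + 3*p - 4) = p^2*(p + 4)^2*(p - 1)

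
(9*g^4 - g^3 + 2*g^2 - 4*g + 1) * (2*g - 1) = 18*g^5 - 11*g^4 + 5*g^3 - 10*g^2 + 6*g - 1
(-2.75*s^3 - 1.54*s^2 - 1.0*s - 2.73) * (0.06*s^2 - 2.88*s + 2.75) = -0.165*s^5 + 7.8276*s^4 - 3.1873*s^3 - 1.5188*s^2 + 5.1124*s - 7.5075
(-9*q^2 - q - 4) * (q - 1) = -9*q^3 + 8*q^2 - 3*q + 4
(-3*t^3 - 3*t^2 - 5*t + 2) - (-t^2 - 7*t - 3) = -3*t^3 - 2*t^2 + 2*t + 5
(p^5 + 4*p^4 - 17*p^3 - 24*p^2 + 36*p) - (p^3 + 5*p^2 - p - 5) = p^5 + 4*p^4 - 18*p^3 - 29*p^2 + 37*p + 5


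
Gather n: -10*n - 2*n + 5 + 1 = 6 - 12*n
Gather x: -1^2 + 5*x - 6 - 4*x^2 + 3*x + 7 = -4*x^2 + 8*x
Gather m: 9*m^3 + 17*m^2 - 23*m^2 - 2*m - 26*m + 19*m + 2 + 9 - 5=9*m^3 - 6*m^2 - 9*m + 6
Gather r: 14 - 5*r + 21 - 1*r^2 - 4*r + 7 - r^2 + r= -2*r^2 - 8*r + 42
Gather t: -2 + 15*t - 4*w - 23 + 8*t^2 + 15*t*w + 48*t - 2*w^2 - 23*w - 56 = 8*t^2 + t*(15*w + 63) - 2*w^2 - 27*w - 81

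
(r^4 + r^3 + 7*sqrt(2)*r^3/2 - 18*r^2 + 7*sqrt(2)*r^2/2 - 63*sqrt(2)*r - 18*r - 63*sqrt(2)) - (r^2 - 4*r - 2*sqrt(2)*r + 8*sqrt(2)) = r^4 + r^3 + 7*sqrt(2)*r^3/2 - 19*r^2 + 7*sqrt(2)*r^2/2 - 61*sqrt(2)*r - 14*r - 71*sqrt(2)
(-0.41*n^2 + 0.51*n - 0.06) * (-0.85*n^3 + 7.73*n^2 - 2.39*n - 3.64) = 0.3485*n^5 - 3.6028*n^4 + 4.9732*n^3 - 0.1903*n^2 - 1.713*n + 0.2184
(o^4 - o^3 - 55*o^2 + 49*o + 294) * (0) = 0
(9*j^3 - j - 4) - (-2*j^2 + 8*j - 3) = 9*j^3 + 2*j^2 - 9*j - 1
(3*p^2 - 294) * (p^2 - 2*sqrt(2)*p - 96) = 3*p^4 - 6*sqrt(2)*p^3 - 582*p^2 + 588*sqrt(2)*p + 28224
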